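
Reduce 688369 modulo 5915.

2229

688369 = 116·5915 + 2229, so 688369 ≡ 2229 (mod 5915).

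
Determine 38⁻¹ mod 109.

Run the extended Euclidean algorithm:
109 = 2×38 + 33
38 = 1×33 + 5
33 = 6×5 + 3
5 = 1×3 + 2
3 = 1×2 + 1
2 = 2×1 + 0
gcd(38, 109) = 1, so the inverse exists.
Bézout: 1 = 15×109 − 43×38.
So 38⁻¹ ≡ −43 ≡ 66 (mod 109).

66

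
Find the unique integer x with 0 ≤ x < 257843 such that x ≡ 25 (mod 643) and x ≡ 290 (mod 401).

643⁻¹ mod 401: 643×58 ≡ 1 (mod 401), so 643⁻¹ ≡ 58.
x = 25 + 643×((290 − 25)×58 mod 401) = 25 + 643×132 = 84901.

84901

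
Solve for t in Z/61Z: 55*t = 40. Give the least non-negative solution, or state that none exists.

34

gcd(55, 61) = 1, so a unique solution mod 61 exists.
55⁻¹ ≡ 10 (mod 61).
t ≡ 10*40 ≡ 34 (mod 61).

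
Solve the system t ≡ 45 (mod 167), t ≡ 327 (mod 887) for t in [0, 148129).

167⁻¹ mod 887: 167*324 ≡ 1 (mod 887), so 167⁻¹ ≡ 324.
t = 45 + 167*((327 − 45)*324 mod 887) = 45 + 167*7 = 1214.

1214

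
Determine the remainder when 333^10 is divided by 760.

Using repeated squaring:
333^1 ≡ 333 (mod 760)
333^2 ≡ 333^2 = 110889 ≡ 689 (mod 760)
333^4 ≡ 689^2 = 474721 ≡ 481 (mod 760)
333^8 ≡ 481^2 = 231361 ≡ 321 (mod 760)
333^10 = 333^8 * 333^2 ≡ 321 * 689 (mod 760).
321 * 689 = 221169 ≡ 9 (mod 760).

9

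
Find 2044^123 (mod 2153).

1741

By square-and-multiply:
123 in binary is 1111011, i.e. 123 = 64 + 32 + 16 + 8 + 2 + 1.
2044^1 ≡ 2044 (mod 2153)
2044^2 ≡ 2044^2 = 4177936 ≡ 1116 (mod 2153)
2044^4 ≡ 1116^2 = 1245456 ≡ 1022 (mod 2153)
2044^8 ≡ 1022^2 = 1044484 ≡ 279 (mod 2153)
2044^16 ≡ 279^2 = 77841 ≡ 333 (mod 2153)
2044^32 ≡ 333^2 = 110889 ≡ 1086 (mod 2153)
2044^64 ≡ 1086^2 = 1179396 ≡ 1705 (mod 2153)
2044^123 = 2044^64 · 2044^32 · 2044^16 · 2044^8 · 2044^2 · 2044^1 ≡ 1705 · 1086 · 333 · 279 · 1116 · 2044 (mod 2153).
Accumulate the product:
1705 · 1086 = 1851630 ≡ 50
50 · 333 = 16650 ≡ 1579
1579 · 279 = 440541 ≡ 1329
1329 · 1116 = 1483164 ≡ 1900
1900 · 2044 = 3883600 ≡ 1741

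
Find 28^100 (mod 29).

1

100 in binary is 1100100, i.e. 100 = 64 + 32 + 4.
28^1 ≡ 28 (mod 29)
28^2 ≡ 28^2 = 784 ≡ 1 (mod 29)
28^4 ≡ 1^2 = 1 (mod 29)
28^8 ≡ 1^2 = 1 (mod 29)
28^16 ≡ 1^2 = 1 (mod 29)
28^32 ≡ 1^2 = 1 (mod 29)
28^64 ≡ 1^2 = 1 (mod 29)
28^100 = 28^64 · 28^32 · 28^4 ≡ 1 · 1 · 1 (mod 29).
Accumulate the product:
1 · 1 = 1
1 · 1 = 1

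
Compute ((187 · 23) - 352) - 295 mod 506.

187 · 23 = 4301 ≡ 253 (mod 506)
253 - 352 = -99 ≡ 407 (mod 506)
407 - 295 = 112

112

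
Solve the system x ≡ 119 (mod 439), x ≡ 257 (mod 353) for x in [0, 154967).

439⁻¹ mod 353: 439·78 ≡ 1 (mod 353), so 439⁻¹ ≡ 78.
x = 119 + 439·((257 − 119)·78 mod 353) = 119 + 439·174 = 76505.

76505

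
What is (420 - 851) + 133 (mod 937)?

420 - 851 = -431 ≡ 506 (mod 937)
506 + 133 = 639

639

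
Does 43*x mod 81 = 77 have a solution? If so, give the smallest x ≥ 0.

47

gcd(43, 81) = 1, so a unique solution mod 81 exists.
43⁻¹ ≡ 49 (mod 81).
x ≡ 49*77 ≡ 47 (mod 81).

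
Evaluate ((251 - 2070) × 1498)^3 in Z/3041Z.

251 - 2070 = -1819 ≡ 1222 (mod 3041)
1222 × 1498 = 1830556 ≡ 2915 (mod 3041)
(2915)^3 ≡ 602 (mod 3041)

602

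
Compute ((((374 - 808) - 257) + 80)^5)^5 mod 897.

374 - 808 = -434 ≡ 463 (mod 897)
463 - 257 = 206
206 + 80 = 286
(286)^5 ≡ 364 (mod 897)
(364)^5 ≡ 793 (mod 897)

793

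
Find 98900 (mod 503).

312

98900 = 196·503 + 312, so 98900 ≡ 312 (mod 503).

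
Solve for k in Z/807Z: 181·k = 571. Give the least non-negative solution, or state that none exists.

235

gcd(181, 807) = 1, so a unique solution mod 807 exists.
181⁻¹ ≡ 700 (mod 807).
k ≡ 700·571 ≡ 235 (mod 807).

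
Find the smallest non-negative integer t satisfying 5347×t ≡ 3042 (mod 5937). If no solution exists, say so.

1464

gcd(5347, 5937) = 1, so a unique solution mod 5937 exists.
5347⁻¹ ≡ 3049 (mod 5937).
t ≡ 3049×3042 ≡ 1464 (mod 5937).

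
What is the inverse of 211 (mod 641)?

By the extended Euclidean algorithm:
641 = 3*211 + 8
211 = 26*8 + 3
8 = 2*3 + 2
3 = 1*2 + 1
2 = 2*1 + 0
gcd(211, 641) = 1, so the inverse exists.
Back-substitute for 1:
1 = 1*3 − 1*2
  = −1*8 + 3*3
  = 3*211 − 79*8
  = −79*641 + 240*211
So 211⁻¹ ≡ 240 (mod 641).

240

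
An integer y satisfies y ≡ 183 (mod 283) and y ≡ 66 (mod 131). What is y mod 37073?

25087

283⁻¹ mod 131: 283×25 ≡ 1 (mod 131), so 283⁻¹ ≡ 25.
y = 183 + 283×((66 − 183)×25 mod 131) = 183 + 283×88 = 25087.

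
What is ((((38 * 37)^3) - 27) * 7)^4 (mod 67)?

22

38 * 37 = 1406 ≡ 66 (mod 67)
(66)^3 ≡ 66 (mod 67)
66 - 27 = 39
39 * 7 = 273 ≡ 5 (mod 67)
(5)^4 ≡ 22 (mod 67)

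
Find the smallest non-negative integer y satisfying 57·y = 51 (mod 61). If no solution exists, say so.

33

gcd(57, 61) = 1, so a unique solution mod 61 exists.
57⁻¹ ≡ 15 (mod 61).
y ≡ 15·51 ≡ 33 (mod 61).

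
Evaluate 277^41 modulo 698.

379

By square-and-multiply:
41 in binary is 101001, i.e. 41 = 32 + 8 + 1.
277^1 ≡ 277 (mod 698)
277^2 ≡ 277^2 = 76729 ≡ 647 (mod 698)
277^4 ≡ 647^2 = 418609 ≡ 507 (mod 698)
277^8 ≡ 507^2 = 257049 ≡ 185 (mod 698)
277^16 ≡ 185^2 = 34225 ≡ 23 (mod 698)
277^32 ≡ 23^2 = 529 (mod 698)
277^41 = 277^32 × 277^8 × 277^1 ≡ 529 × 185 × 277 (mod 698).
Accumulate the product:
529 × 185 = 97865 ≡ 145
145 × 277 = 40165 ≡ 379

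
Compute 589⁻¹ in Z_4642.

4642 = 7·589 + 519
589 = 1·519 + 70
519 = 7·70 + 29
70 = 2·29 + 12
29 = 2·12 + 5
12 = 2·5 + 2
5 = 2·2 + 1
2 = 2·1 + 0
gcd(589, 4642) = 1, so the inverse exists.
Back-substitute for 1:
1 = 1·5 − 2·2
  = −2·12 + 5·5
  = 5·29 − 12·12
  = −12·70 + 29·29
  = 29·519 − 215·70
  = −215·589 + 244·519
  = 244·4642 − 1923·589
So 589⁻¹ ≡ −1923 ≡ 2719 (mod 4642).

2719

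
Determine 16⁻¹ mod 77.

53

Apply the Euclidean algorithm and back-substitute:
77 = 4*16 + 13
16 = 1*13 + 3
13 = 4*3 + 1
3 = 3*1 + 0
gcd(16, 77) = 1, so the inverse exists.
Bézout: 1 = 5*77 − 24*16.
So 16⁻¹ ≡ −24 ≡ 53 (mod 77).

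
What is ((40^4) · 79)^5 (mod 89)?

18

(40)^4 ≡ 4 (mod 89)
4 · 79 = 316 ≡ 49 (mod 89)
(49)^5 ≡ 18 (mod 89)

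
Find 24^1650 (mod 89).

By square-and-multiply:
24^1 ≡ 24 (mod 89)
24^2 ≡ 24^2 = 576 ≡ 42 (mod 89)
24^4 ≡ 42^2 = 1764 ≡ 73 (mod 89)
24^8 ≡ 73^2 = 5329 ≡ 78 (mod 89)
24^16 ≡ 78^2 = 6084 ≡ 32 (mod 89)
24^32 ≡ 32^2 = 1024 ≡ 45 (mod 89)
24^64 ≡ 45^2 = 2025 ≡ 67 (mod 89)
24^128 ≡ 67^2 = 4489 ≡ 39 (mod 89)
24^256 ≡ 39^2 = 1521 ≡ 8 (mod 89)
24^512 ≡ 8^2 = 64 (mod 89)
24^1024 ≡ 64^2 = 4096 ≡ 2 (mod 89)
24^1650 = 24^1024 × 24^512 × 24^64 × 24^32 × 24^16 × 24^2 ≡ 2 × 64 × 67 × 45 × 32 × 42 (mod 89).
Accumulate the product:
2 × 64 = 128 ≡ 39
39 × 67 = 2613 ≡ 32
32 × 45 = 1440 ≡ 16
16 × 32 = 512 ≡ 67
67 × 42 = 2814 ≡ 55

55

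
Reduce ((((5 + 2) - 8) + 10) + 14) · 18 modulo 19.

15

5 + 2 = 7
7 - 8 = -1 ≡ 18 (mod 19)
18 + 10 = 28 ≡ 9 (mod 19)
9 + 14 = 23 ≡ 4 (mod 19)
4 · 18 = 72 ≡ 15 (mod 19)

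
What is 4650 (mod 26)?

22

4650 = 178·26 + 22, so 4650 ≡ 22 (mod 26).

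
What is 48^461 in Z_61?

461 in binary is 111001101, i.e. 461 = 256 + 128 + 64 + 8 + 4 + 1.
48^1 ≡ 48 (mod 61)
48^2 ≡ 48^2 = 2304 ≡ 47 (mod 61)
48^4 ≡ 47^2 = 2209 ≡ 13 (mod 61)
48^8 ≡ 13^2 = 169 ≡ 47 (mod 61)
48^16 ≡ 47^2 = 2209 ≡ 13 (mod 61)
48^32 ≡ 13^2 = 169 ≡ 47 (mod 61)
48^64 ≡ 47^2 = 2209 ≡ 13 (mod 61)
48^128 ≡ 13^2 = 169 ≡ 47 (mod 61)
48^256 ≡ 47^2 = 2209 ≡ 13 (mod 61)
48^461 = 48^256 * 48^128 * 48^64 * 48^8 * 48^4 * 48^1 ≡ 13 * 47 * 13 * 47 * 13 * 48 (mod 61).
Accumulate the product:
13 * 47 = 611 ≡ 1
1 * 13 = 13
13 * 47 = 611 ≡ 1
1 * 13 = 13
13 * 48 = 624 ≡ 14

14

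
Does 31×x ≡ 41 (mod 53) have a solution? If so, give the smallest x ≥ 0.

15

gcd(31, 53) = 1, so a unique solution mod 53 exists.
31⁻¹ ≡ 12 (mod 53).
x ≡ 12×41 ≡ 15 (mod 53).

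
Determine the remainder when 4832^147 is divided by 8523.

147 in binary is 10010011, i.e. 147 = 128 + 16 + 2 + 1.
4832^1 ≡ 4832 (mod 8523)
4832^2 ≡ 4832^2 = 23348224 ≡ 3727 (mod 8523)
4832^4 ≡ 3727^2 = 13890529 ≡ 6562 (mod 8523)
4832^8 ≡ 6562^2 = 43059844 ≡ 1648 (mod 8523)
4832^16 ≡ 1648^2 = 2715904 ≡ 5590 (mod 8523)
4832^32 ≡ 5590^2 = 31248100 ≡ 2782 (mod 8523)
4832^64 ≡ 2782^2 = 7739524 ≡ 640 (mod 8523)
4832^128 ≡ 640^2 = 409600 ≡ 496 (mod 8523)
4832^147 = 4832^128 * 4832^16 * 4832^2 * 4832^1 ≡ 496 * 5590 * 3727 * 4832 (mod 8523).
Accumulate the product:
496 * 5590 = 2772640 ≡ 2665
2665 * 3727 = 9932455 ≡ 3160
3160 * 4832 = 15269120 ≡ 4427

4427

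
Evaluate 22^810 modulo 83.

Compute successive squares:
810 in binary is 1100101010, i.e. 810 = 512 + 256 + 32 + 8 + 2.
22^1 ≡ 22 (mod 83)
22^2 ≡ 22^2 = 484 ≡ 69 (mod 83)
22^4 ≡ 69^2 = 4761 ≡ 30 (mod 83)
22^8 ≡ 30^2 = 900 ≡ 70 (mod 83)
22^16 ≡ 70^2 = 4900 ≡ 3 (mod 83)
22^32 ≡ 3^2 = 9 (mod 83)
22^64 ≡ 9^2 = 81 (mod 83)
22^128 ≡ 81^2 = 6561 ≡ 4 (mod 83)
22^256 ≡ 4^2 = 16 (mod 83)
22^512 ≡ 16^2 = 256 ≡ 7 (mod 83)
22^810 = 22^512 * 22^256 * 22^32 * 22^8 * 22^2 ≡ 7 * 16 * 9 * 70 * 69 (mod 83).
Accumulate the product:
7 * 16 = 112 ≡ 29
29 * 9 = 261 ≡ 12
12 * 70 = 840 ≡ 10
10 * 69 = 690 ≡ 26

26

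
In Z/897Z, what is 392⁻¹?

Apply the Euclidean algorithm and back-substitute:
897 = 2*392 + 113
392 = 3*113 + 53
113 = 2*53 + 7
53 = 7*7 + 4
7 = 1*4 + 3
4 = 1*3 + 1
3 = 3*1 + 0
gcd(392, 897) = 1, so the inverse exists.
Back-substitute for 1:
1 = 1*4 − 1*3
  = −1*7 + 2*4
  = 2*53 − 15*7
  = −15*113 + 32*53
  = 32*392 − 111*113
  = −111*897 + 254*392
So 392⁻¹ ≡ 254 (mod 897).

254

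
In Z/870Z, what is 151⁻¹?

By the extended Euclidean algorithm:
870 = 5·151 + 115
151 = 1·115 + 36
115 = 3·36 + 7
36 = 5·7 + 1
7 = 7·1 + 0
gcd(151, 870) = 1, so the inverse exists.
Back-substitute for 1:
1 = 1·36 − 5·7
  = −5·115 + 16·36
  = 16·151 − 21·115
  = −21·870 + 121·151
So 151⁻¹ ≡ 121 (mod 870).

121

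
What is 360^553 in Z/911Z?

584

360^1 ≡ 360 (mod 911)
360^2 ≡ 360^2 = 129600 ≡ 238 (mod 911)
360^4 ≡ 238^2 = 56644 ≡ 162 (mod 911)
360^8 ≡ 162^2 = 26244 ≡ 736 (mod 911)
360^16 ≡ 736^2 = 541696 ≡ 562 (mod 911)
360^32 ≡ 562^2 = 315844 ≡ 638 (mod 911)
360^64 ≡ 638^2 = 407044 ≡ 738 (mod 911)
360^128 ≡ 738^2 = 544644 ≡ 777 (mod 911)
360^256 ≡ 777^2 = 603729 ≡ 647 (mod 911)
360^512 ≡ 647^2 = 418609 ≡ 460 (mod 911)
360^553 = 360^512 × 360^32 × 360^8 × 360^1 ≡ 460 × 638 × 736 × 360 (mod 911).
Accumulate the product:
460 × 638 = 293480 ≡ 138
138 × 736 = 101568 ≡ 447
447 × 360 = 160920 ≡ 584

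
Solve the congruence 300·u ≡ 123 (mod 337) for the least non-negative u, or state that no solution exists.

gcd(300, 337) = 1, so a unique solution mod 337 exists.
300⁻¹ ≡ 255 (mod 337).
u ≡ 255·123 ≡ 24 (mod 337).

24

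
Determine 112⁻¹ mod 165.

28

By the extended Euclidean algorithm:
165 = 1×112 + 53
112 = 2×53 + 6
53 = 8×6 + 5
6 = 1×5 + 1
5 = 5×1 + 0
gcd(112, 165) = 1, so the inverse exists.
Back-substitute for 1:
1 = 1×6 − 1×5
  = −1×53 + 9×6
  = 9×112 − 19×53
  = −19×165 + 28×112
So 112⁻¹ ≡ 28 (mod 165).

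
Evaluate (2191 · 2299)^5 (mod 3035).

2191 · 2299 = 5037109 ≡ 2044 (mod 3035)
(2044)^5 ≡ 574 (mod 3035)

574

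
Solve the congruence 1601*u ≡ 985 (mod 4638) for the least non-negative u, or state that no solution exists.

299

gcd(1601, 4638) = 1, so a unique solution mod 4638 exists.
1601⁻¹ ≡ 1799 (mod 4638).
u ≡ 1799*985 ≡ 299 (mod 4638).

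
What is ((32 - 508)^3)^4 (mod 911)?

32 - 508 = -476 ≡ 435 (mod 911)
(435)^3 ≡ 381 (mod 911)
(381)^4 ≡ 778 (mod 911)

778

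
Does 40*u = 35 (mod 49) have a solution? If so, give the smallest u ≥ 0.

gcd(40, 49) = 1, so a unique solution mod 49 exists.
40⁻¹ ≡ 38 (mod 49).
u ≡ 38*35 ≡ 7 (mod 49).

7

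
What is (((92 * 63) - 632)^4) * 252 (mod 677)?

92 * 63 = 5796 ≡ 380 (mod 677)
380 - 632 = -252 ≡ 425 (mod 677)
(425)^4 ≡ 354 (mod 677)
354 * 252 = 89208 ≡ 521 (mod 677)

521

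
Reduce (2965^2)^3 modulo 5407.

(2965)^2 ≡ 4850 (mod 5407)
(4850)^3 ≡ 4434 (mod 5407)

4434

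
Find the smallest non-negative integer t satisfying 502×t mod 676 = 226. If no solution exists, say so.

259

gcd(502, 676) = 2, and 2 | 226, so solutions exist.
Divide through by 2: 251×t ≡ 113 (mod 338).
251⁻¹ ≡ 101 (mod 338).
t ≡ 101×113 ≡ 259 (mod 338).
The smallest non-negative solution is t = 259.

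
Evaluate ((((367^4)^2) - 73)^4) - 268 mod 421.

(367)^4 ≡ 119 (mod 421)
(119)^2 ≡ 268 (mod 421)
268 - 73 = 195
(195)^4 ≡ 122 (mod 421)
122 - 268 = -146 ≡ 275 (mod 421)

275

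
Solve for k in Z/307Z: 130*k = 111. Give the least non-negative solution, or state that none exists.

gcd(130, 307) = 1, so a unique solution mod 307 exists.
130⁻¹ ≡ 111 (mod 307).
k ≡ 111*111 ≡ 41 (mod 307).

41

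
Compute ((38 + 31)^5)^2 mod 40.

1

38 + 31 = 69 ≡ 29 (mod 40)
(29)^5 ≡ 29 (mod 40)
(29)^2 ≡ 1 (mod 40)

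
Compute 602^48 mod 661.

104

48 in binary is 110000, i.e. 48 = 32 + 16.
602^1 ≡ 602 (mod 661)
602^2 ≡ 602^2 = 362404 ≡ 176 (mod 661)
602^4 ≡ 176^2 = 30976 ≡ 570 (mod 661)
602^8 ≡ 570^2 = 324900 ≡ 349 (mod 661)
602^16 ≡ 349^2 = 121801 ≡ 177 (mod 661)
602^32 ≡ 177^2 = 31329 ≡ 262 (mod 661)
602^48 = 602^32 × 602^16 ≡ 262 × 177 (mod 661).
262 × 177 = 46374 ≡ 104 (mod 661).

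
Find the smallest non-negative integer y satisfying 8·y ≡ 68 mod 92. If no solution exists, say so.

20

gcd(8, 92) = 4, and 4 | 68, so solutions exist.
Divide through by 4: 2·y ≡ 17 (mod 23).
2⁻¹ ≡ 12 (mod 23).
y ≡ 12·17 ≡ 20 (mod 23).
The smallest non-negative solution is y = 20.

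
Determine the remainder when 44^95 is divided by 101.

Using repeated squaring:
95 in binary is 1011111, i.e. 95 = 64 + 16 + 8 + 4 + 2 + 1.
44^1 ≡ 44 (mod 101)
44^2 ≡ 44^2 = 1936 ≡ 17 (mod 101)
44^4 ≡ 17^2 = 289 ≡ 87 (mod 101)
44^8 ≡ 87^2 = 7569 ≡ 95 (mod 101)
44^16 ≡ 95^2 = 9025 ≡ 36 (mod 101)
44^32 ≡ 36^2 = 1296 ≡ 84 (mod 101)
44^64 ≡ 84^2 = 7056 ≡ 87 (mod 101)
44^95 = 44^64 × 44^16 × 44^8 × 44^4 × 44^2 × 44^1 ≡ 87 × 36 × 95 × 87 × 17 × 44 (mod 101).
Accumulate the product:
87 × 36 = 3132 ≡ 1
1 × 95 = 95
95 × 87 = 8265 ≡ 84
84 × 17 = 1428 ≡ 14
14 × 44 = 616 ≡ 10

10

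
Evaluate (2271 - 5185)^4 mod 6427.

5243

2271 - 5185 = -2914 ≡ 3513 (mod 6427)
(3513)^4 ≡ 5243 (mod 6427)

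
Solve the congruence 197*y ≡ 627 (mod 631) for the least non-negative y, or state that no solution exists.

442

gcd(197, 631) = 1, so a unique solution mod 631 exists.
197⁻¹ ≡ 205 (mod 631).
y ≡ 205*627 ≡ 442 (mod 631).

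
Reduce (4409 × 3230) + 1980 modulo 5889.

3448

4409 × 3230 = 14241070 ≡ 1468 (mod 5889)
1468 + 1980 = 3448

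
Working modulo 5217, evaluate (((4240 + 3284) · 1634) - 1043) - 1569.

352

4240 + 3284 = 7524 ≡ 2307 (mod 5217)
2307 · 1634 = 3769638 ≡ 2964 (mod 5217)
2964 - 1043 = 1921
1921 - 1569 = 352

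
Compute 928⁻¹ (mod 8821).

7937

By the extended Euclidean algorithm:
8821 = 9×928 + 469
928 = 1×469 + 459
469 = 1×459 + 10
459 = 45×10 + 9
10 = 1×9 + 1
9 = 9×1 + 0
gcd(928, 8821) = 1, so the inverse exists.
Back-substitute for 1:
1 = 1×10 − 1×9
  = −1×459 + 46×10
  = 46×469 − 47×459
  = −47×928 + 93×469
  = 93×8821 − 884×928
So 928⁻¹ ≡ −884 ≡ 7937 (mod 8821).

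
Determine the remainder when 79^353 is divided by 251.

131

353 in binary is 101100001, i.e. 353 = 256 + 64 + 32 + 1.
79^1 ≡ 79 (mod 251)
79^2 ≡ 79^2 = 6241 ≡ 217 (mod 251)
79^4 ≡ 217^2 = 47089 ≡ 152 (mod 251)
79^8 ≡ 152^2 = 23104 ≡ 12 (mod 251)
79^16 ≡ 12^2 = 144 (mod 251)
79^32 ≡ 144^2 = 20736 ≡ 154 (mod 251)
79^64 ≡ 154^2 = 23716 ≡ 122 (mod 251)
79^128 ≡ 122^2 = 14884 ≡ 75 (mod 251)
79^256 ≡ 75^2 = 5625 ≡ 103 (mod 251)
79^353 = 79^256 × 79^64 × 79^32 × 79^1 ≡ 103 × 122 × 154 × 79 (mod 251).
Accumulate the product:
103 × 122 = 12566 ≡ 16
16 × 154 = 2464 ≡ 205
205 × 79 = 16195 ≡ 131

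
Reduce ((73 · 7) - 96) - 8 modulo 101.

73 · 7 = 511 ≡ 6 (mod 101)
6 - 96 = -90 ≡ 11 (mod 101)
11 - 8 = 3

3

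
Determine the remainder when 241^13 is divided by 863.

Using repeated squaring:
13 in binary is 1101, i.e. 13 = 8 + 4 + 1.
241^1 ≡ 241 (mod 863)
241^2 ≡ 241^2 = 58081 ≡ 260 (mod 863)
241^4 ≡ 260^2 = 67600 ≡ 286 (mod 863)
241^8 ≡ 286^2 = 81796 ≡ 674 (mod 863)
241^13 = 241^8 * 241^4 * 241^1 ≡ 674 * 286 * 241 (mod 863).
Accumulate the product:
674 * 286 = 192764 ≡ 315
315 * 241 = 75915 ≡ 834

834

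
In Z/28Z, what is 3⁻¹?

28 = 9*3 + 1
3 = 3*1 + 0
gcd(3, 28) = 1, so the inverse exists.
Bézout: 1 = 1*28 − 9*3.
So 3⁻¹ ≡ −9 ≡ 19 (mod 28).

19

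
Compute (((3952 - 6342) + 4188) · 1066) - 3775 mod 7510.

3952 - 6342 = -2390 ≡ 5120 (mod 7510)
5120 + 4188 = 9308 ≡ 1798 (mod 7510)
1798 · 1066 = 1916668 ≡ 1618 (mod 7510)
1618 - 3775 = -2157 ≡ 5353 (mod 7510)

5353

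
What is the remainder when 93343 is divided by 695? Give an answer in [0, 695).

213

93343 = 134*695 + 213, so 93343 ≡ 213 (mod 695).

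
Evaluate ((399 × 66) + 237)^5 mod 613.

350

399 × 66 = 26334 ≡ 588 (mod 613)
588 + 237 = 825 ≡ 212 (mod 613)
(212)^5 ≡ 350 (mod 613)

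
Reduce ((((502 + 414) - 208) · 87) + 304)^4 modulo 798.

358

502 + 414 = 916 ≡ 118 (mod 798)
118 - 208 = -90 ≡ 708 (mod 798)
708 · 87 = 61596 ≡ 150 (mod 798)
150 + 304 = 454
(454)^4 ≡ 358 (mod 798)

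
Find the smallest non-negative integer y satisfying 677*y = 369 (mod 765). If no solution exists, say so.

gcd(677, 765) = 1, so a unique solution mod 765 exists.
677⁻¹ ≡ 113 (mod 765).
y ≡ 113*369 ≡ 387 (mod 765).

387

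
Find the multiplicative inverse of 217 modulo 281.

281 = 1·217 + 64
217 = 3·64 + 25
64 = 2·25 + 14
25 = 1·14 + 11
14 = 1·11 + 3
11 = 3·3 + 2
3 = 1·2 + 1
2 = 2·1 + 0
gcd(217, 281) = 1, so the inverse exists.
Bézout: 1 = 78·281 − 101·217.
So 217⁻¹ ≡ −101 ≡ 180 (mod 281).

180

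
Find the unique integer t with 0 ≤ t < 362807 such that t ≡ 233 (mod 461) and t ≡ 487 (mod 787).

313713

461⁻¹ mod 787: 461·548 ≡ 1 (mod 787), so 461⁻¹ ≡ 548.
t = 233 + 461·((487 − 233)·548 mod 787) = 233 + 461·680 = 313713.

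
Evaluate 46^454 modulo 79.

Compute successive squares:
454 in binary is 111000110, i.e. 454 = 256 + 128 + 64 + 4 + 2.
46^1 ≡ 46 (mod 79)
46^2 ≡ 46^2 = 2116 ≡ 62 (mod 79)
46^4 ≡ 62^2 = 3844 ≡ 52 (mod 79)
46^8 ≡ 52^2 = 2704 ≡ 18 (mod 79)
46^16 ≡ 18^2 = 324 ≡ 8 (mod 79)
46^32 ≡ 8^2 = 64 (mod 79)
46^64 ≡ 64^2 = 4096 ≡ 67 (mod 79)
46^128 ≡ 67^2 = 4489 ≡ 65 (mod 79)
46^256 ≡ 65^2 = 4225 ≡ 38 (mod 79)
46^454 = 46^256 · 46^128 · 46^64 · 46^4 · 46^2 ≡ 38 · 65 · 67 · 52 · 62 (mod 79).
Accumulate the product:
38 · 65 = 2470 ≡ 21
21 · 67 = 1407 ≡ 64
64 · 52 = 3328 ≡ 10
10 · 62 = 620 ≡ 67

67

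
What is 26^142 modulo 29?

9

26^1 ≡ 26 (mod 29)
26^2 ≡ 26^2 = 676 ≡ 9 (mod 29)
26^4 ≡ 9^2 = 81 ≡ 23 (mod 29)
26^8 ≡ 23^2 = 529 ≡ 7 (mod 29)
26^16 ≡ 7^2 = 49 ≡ 20 (mod 29)
26^32 ≡ 20^2 = 400 ≡ 23 (mod 29)
26^64 ≡ 23^2 = 529 ≡ 7 (mod 29)
26^128 ≡ 7^2 = 49 ≡ 20 (mod 29)
26^142 = 26^128 · 26^8 · 26^4 · 26^2 ≡ 20 · 7 · 23 · 9 (mod 29).
Accumulate the product:
20 · 7 = 140 ≡ 24
24 · 23 = 552 ≡ 1
1 · 9 = 9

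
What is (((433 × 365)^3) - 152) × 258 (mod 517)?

433 × 365 = 158045 ≡ 360 (mod 517)
(360)^3 ≡ 369 (mod 517)
369 - 152 = 217
217 × 258 = 55986 ≡ 150 (mod 517)

150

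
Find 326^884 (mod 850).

676

By square-and-multiply:
884 in binary is 1101110100, i.e. 884 = 512 + 256 + 64 + 32 + 16 + 4.
326^1 ≡ 326 (mod 850)
326^2 ≡ 326^2 = 106276 ≡ 26 (mod 850)
326^4 ≡ 26^2 = 676 (mod 850)
326^8 ≡ 676^2 = 456976 ≡ 526 (mod 850)
326^16 ≡ 526^2 = 276676 ≡ 426 (mod 850)
326^32 ≡ 426^2 = 181476 ≡ 426 (mod 850)
326^64 ≡ 426^2 = 181476 ≡ 426 (mod 850)
326^128 ≡ 426^2 = 181476 ≡ 426 (mod 850)
326^256 ≡ 426^2 = 181476 ≡ 426 (mod 850)
326^512 ≡ 426^2 = 181476 ≡ 426 (mod 850)
326^884 = 326^512 · 326^256 · 326^64 · 326^32 · 326^16 · 326^4 ≡ 426 · 426 · 426 · 426 · 426 · 676 (mod 850).
Accumulate the product:
426 · 426 = 181476 ≡ 426
426 · 426 = 181476 ≡ 426
426 · 426 = 181476 ≡ 426
426 · 426 = 181476 ≡ 426
426 · 676 = 287976 ≡ 676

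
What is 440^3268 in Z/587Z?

440^1 ≡ 440 (mod 587)
440^2 ≡ 440^2 = 193600 ≡ 477 (mod 587)
440^4 ≡ 477^2 = 227529 ≡ 360 (mod 587)
440^8 ≡ 360^2 = 129600 ≡ 460 (mod 587)
440^16 ≡ 460^2 = 211600 ≡ 280 (mod 587)
440^32 ≡ 280^2 = 78400 ≡ 329 (mod 587)
440^64 ≡ 329^2 = 108241 ≡ 233 (mod 587)
440^128 ≡ 233^2 = 54289 ≡ 285 (mod 587)
440^256 ≡ 285^2 = 81225 ≡ 219 (mod 587)
440^512 ≡ 219^2 = 47961 ≡ 414 (mod 587)
440^1024 ≡ 414^2 = 171396 ≡ 579 (mod 587)
440^2048 ≡ 579^2 = 335241 ≡ 64 (mod 587)
440^3268 = 440^2048 × 440^1024 × 440^128 × 440^64 × 440^4 ≡ 64 × 579 × 285 × 233 × 360 (mod 587).
Accumulate the product:
64 × 579 = 37056 ≡ 75
75 × 285 = 21375 ≡ 243
243 × 233 = 56619 ≡ 267
267 × 360 = 96120 ≡ 439

439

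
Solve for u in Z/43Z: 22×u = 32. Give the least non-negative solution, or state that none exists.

21

gcd(22, 43) = 1, so a unique solution mod 43 exists.
22⁻¹ ≡ 2 (mod 43).
u ≡ 2×32 ≡ 21 (mod 43).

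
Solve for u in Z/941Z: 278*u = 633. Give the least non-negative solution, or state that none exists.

378

gcd(278, 941) = 1, so a unique solution mod 941 exists.
278⁻¹ ≡ 897 (mod 941).
u ≡ 897*633 ≡ 378 (mod 941).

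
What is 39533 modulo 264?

39533 = 149*264 + 197, so 39533 ≡ 197 (mod 264).

197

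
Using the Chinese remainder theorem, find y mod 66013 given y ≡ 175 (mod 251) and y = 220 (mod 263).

15737

251⁻¹ mod 263: 251×241 ≡ 1 (mod 263), so 251⁻¹ ≡ 241.
y = 175 + 251×((220 − 175)×241 mod 263) = 175 + 251×62 = 15737.
Check: 15737 mod 251 = 175, 15737 mod 263 = 220. ✓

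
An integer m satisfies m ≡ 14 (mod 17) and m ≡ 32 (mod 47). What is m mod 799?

643

17⁻¹ mod 47: 17*36 ≡ 1 (mod 47), so 17⁻¹ ≡ 36.
m = 14 + 17*((32 − 14)*36 mod 47) = 14 + 17*37 = 643.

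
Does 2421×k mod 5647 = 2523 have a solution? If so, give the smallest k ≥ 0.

gcd(2421, 5647) = 1, so a unique solution mod 5647 exists.
2421⁻¹ ≡ 4707 (mod 5647).
k ≡ 4707×2523 ≡ 120 (mod 5647).

120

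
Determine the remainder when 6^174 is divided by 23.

16

Compute successive squares:
174 in binary is 10101110, i.e. 174 = 128 + 32 + 8 + 4 + 2.
6^1 ≡ 6 (mod 23)
6^2 ≡ 6^2 = 36 ≡ 13 (mod 23)
6^4 ≡ 13^2 = 169 ≡ 8 (mod 23)
6^8 ≡ 8^2 = 64 ≡ 18 (mod 23)
6^16 ≡ 18^2 = 324 ≡ 2 (mod 23)
6^32 ≡ 2^2 = 4 (mod 23)
6^64 ≡ 4^2 = 16 (mod 23)
6^128 ≡ 16^2 = 256 ≡ 3 (mod 23)
6^174 = 6^128 · 6^32 · 6^8 · 6^4 · 6^2 ≡ 3 · 4 · 18 · 8 · 13 (mod 23).
Accumulate the product:
3 · 4 = 12
12 · 18 = 216 ≡ 9
9 · 8 = 72 ≡ 3
3 · 13 = 39 ≡ 16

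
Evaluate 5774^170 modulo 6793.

170 in binary is 10101010, i.e. 170 = 128 + 32 + 8 + 2.
5774^1 ≡ 5774 (mod 6793)
5774^2 ≡ 5774^2 = 33339076 ≡ 5825 (mod 6793)
5774^4 ≡ 5825^2 = 33930625 ≡ 6383 (mod 6793)
5774^8 ≡ 6383^2 = 40742689 ≡ 5068 (mod 6793)
5774^16 ≡ 5068^2 = 25684624 ≡ 291 (mod 6793)
5774^32 ≡ 291^2 = 84681 ≡ 3165 (mod 6793)
5774^64 ≡ 3165^2 = 10017225 ≡ 4343 (mod 6793)
5774^128 ≡ 4343^2 = 18861649 ≡ 4281 (mod 6793)
5774^170 = 5774^128 × 5774^32 × 5774^8 × 5774^2 ≡ 4281 × 3165 × 5068 × 5825 (mod 6793).
Accumulate the product:
4281 × 3165 = 13549365 ≡ 4123
4123 × 5068 = 20895364 ≡ 96
96 × 5825 = 559200 ≡ 2174

2174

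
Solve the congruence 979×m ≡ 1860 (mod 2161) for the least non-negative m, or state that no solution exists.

gcd(979, 2161) = 1, so a unique solution mod 2161 exists.
979⁻¹ ≡ 660 (mod 2161).
m ≡ 660×1860 ≡ 152 (mod 2161).

152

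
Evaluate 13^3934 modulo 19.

6

3934 in binary is 111101011110, i.e. 3934 = 2048 + 1024 + 512 + 256 + 64 + 16 + 8 + 4 + 2.
13^1 ≡ 13 (mod 19)
13^2 ≡ 13^2 = 169 ≡ 17 (mod 19)
13^4 ≡ 17^2 = 289 ≡ 4 (mod 19)
13^8 ≡ 4^2 = 16 (mod 19)
13^16 ≡ 16^2 = 256 ≡ 9 (mod 19)
13^32 ≡ 9^2 = 81 ≡ 5 (mod 19)
13^64 ≡ 5^2 = 25 ≡ 6 (mod 19)
13^128 ≡ 6^2 = 36 ≡ 17 (mod 19)
13^256 ≡ 17^2 = 289 ≡ 4 (mod 19)
13^512 ≡ 4^2 = 16 (mod 19)
13^1024 ≡ 16^2 = 256 ≡ 9 (mod 19)
13^2048 ≡ 9^2 = 81 ≡ 5 (mod 19)
13^3934 = 13^2048 * 13^1024 * 13^512 * 13^256 * 13^64 * 13^16 * 13^8 * 13^4 * 13^2 ≡ 5 * 9 * 16 * 4 * 6 * 9 * 16 * 4 * 17 (mod 19).
Accumulate the product:
5 * 9 = 45 ≡ 7
7 * 16 = 112 ≡ 17
17 * 4 = 68 ≡ 11
11 * 6 = 66 ≡ 9
9 * 9 = 81 ≡ 5
5 * 16 = 80 ≡ 4
4 * 4 = 16
16 * 17 = 272 ≡ 6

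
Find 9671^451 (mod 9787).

451 in binary is 111000011, i.e. 451 = 256 + 128 + 64 + 2 + 1.
9671^1 ≡ 9671 (mod 9787)
9671^2 ≡ 9671^2 = 93528241 ≡ 3669 (mod 9787)
9671^4 ≡ 3669^2 = 13461561 ≡ 4436 (mod 9787)
9671^8 ≡ 4436^2 = 19678096 ≡ 6226 (mod 9787)
9671^16 ≡ 6226^2 = 38763076 ≡ 6556 (mod 9787)
9671^32 ≡ 6556^2 = 42981136 ≡ 6419 (mod 9787)
9671^64 ≡ 6419^2 = 41203561 ≡ 291 (mod 9787)
9671^128 ≡ 291^2 = 84681 ≡ 6385 (mod 9787)
9671^256 ≡ 6385^2 = 40768225 ≡ 5370 (mod 9787)
9671^451 = 9671^256 * 9671^128 * 9671^64 * 9671^2 * 9671^1 ≡ 5370 * 6385 * 291 * 3669 * 9671 (mod 9787).
Accumulate the product:
5370 * 6385 = 34287450 ≡ 3589
3589 * 291 = 1044399 ≡ 6977
6977 * 3669 = 25598613 ≡ 5608
5608 * 9671 = 54234968 ≡ 5201

5201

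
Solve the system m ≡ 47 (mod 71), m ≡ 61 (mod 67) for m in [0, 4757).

2674

71⁻¹ mod 67: 71·17 ≡ 1 (mod 67), so 71⁻¹ ≡ 17.
m = 47 + 71·((61 − 47)·17 mod 67) = 47 + 71·37 = 2674.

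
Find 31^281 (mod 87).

281 in binary is 100011001, i.e. 281 = 256 + 16 + 8 + 1.
31^1 ≡ 31 (mod 87)
31^2 ≡ 31^2 = 961 ≡ 4 (mod 87)
31^4 ≡ 4^2 = 16 (mod 87)
31^8 ≡ 16^2 = 256 ≡ 82 (mod 87)
31^16 ≡ 82^2 = 6724 ≡ 25 (mod 87)
31^32 ≡ 25^2 = 625 ≡ 16 (mod 87)
31^64 ≡ 16^2 = 256 ≡ 82 (mod 87)
31^128 ≡ 82^2 = 6724 ≡ 25 (mod 87)
31^256 ≡ 25^2 = 625 ≡ 16 (mod 87)
31^281 = 31^256 · 31^16 · 31^8 · 31^1 ≡ 16 · 25 · 82 · 31 (mod 87).
Accumulate the product:
16 · 25 = 400 ≡ 52
52 · 82 = 4264 ≡ 1
1 · 31 = 31

31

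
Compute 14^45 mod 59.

14^1 ≡ 14 (mod 59)
14^2 ≡ 14^2 = 196 ≡ 19 (mod 59)
14^4 ≡ 19^2 = 361 ≡ 7 (mod 59)
14^8 ≡ 7^2 = 49 (mod 59)
14^16 ≡ 49^2 = 2401 ≡ 41 (mod 59)
14^32 ≡ 41^2 = 1681 ≡ 29 (mod 59)
14^45 = 14^32 * 14^8 * 14^4 * 14^1 ≡ 29 * 49 * 7 * 14 (mod 59).
Accumulate the product:
29 * 49 = 1421 ≡ 5
5 * 7 = 35
35 * 14 = 490 ≡ 18

18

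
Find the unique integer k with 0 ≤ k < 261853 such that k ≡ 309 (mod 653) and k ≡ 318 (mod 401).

653⁻¹ mod 401: 653·183 ≡ 1 (mod 401), so 653⁻¹ ≡ 183.
k = 309 + 653·((318 − 309)·183 mod 401) = 309 + 653·43 = 28388.

28388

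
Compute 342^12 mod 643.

471

12 in binary is 1100, i.e. 12 = 8 + 4.
342^1 ≡ 342 (mod 643)
342^2 ≡ 342^2 = 116964 ≡ 581 (mod 643)
342^4 ≡ 581^2 = 337561 ≡ 629 (mod 643)
342^8 ≡ 629^2 = 395641 ≡ 196 (mod 643)
342^12 = 342^8 × 342^4 ≡ 196 × 629 (mod 643).
196 × 629 = 123284 ≡ 471 (mod 643).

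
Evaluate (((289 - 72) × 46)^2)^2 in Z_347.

330

289 - 72 = 217
217 × 46 = 9982 ≡ 266 (mod 347)
(266)^2 ≡ 315 (mod 347)
(315)^2 ≡ 330 (mod 347)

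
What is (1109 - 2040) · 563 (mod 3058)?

1109 - 2040 = -931 ≡ 2127 (mod 3058)
2127 · 563 = 1197501 ≡ 1823 (mod 3058)

1823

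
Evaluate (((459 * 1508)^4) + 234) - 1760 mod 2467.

459 * 1508 = 692172 ≡ 1412 (mod 2467)
(1412)^4 ≡ 1175 (mod 2467)
1175 + 234 = 1409
1409 - 1760 = -351 ≡ 2116 (mod 2467)

2116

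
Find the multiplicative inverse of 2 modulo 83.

42

By the extended Euclidean algorithm:
83 = 41*2 + 1
2 = 2*1 + 0
gcd(2, 83) = 1, so the inverse exists.
Back-substitute for 1:
1 = 1*83 − 41*2
So 2⁻¹ ≡ −41 ≡ 42 (mod 83).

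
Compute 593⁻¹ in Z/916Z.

553

916 = 1·593 + 323
593 = 1·323 + 270
323 = 1·270 + 53
270 = 5·53 + 5
53 = 10·5 + 3
5 = 1·3 + 2
3 = 1·2 + 1
2 = 2·1 + 0
gcd(593, 916) = 1, so the inverse exists.
Back-substitute for 1:
1 = 1·3 − 1·2
  = −1·5 + 2·3
  = 2·53 − 21·5
  = −21·270 + 107·53
  = 107·323 − 128·270
  = −128·593 + 235·323
  = 235·916 − 363·593
So 593⁻¹ ≡ −363 ≡ 553 (mod 916).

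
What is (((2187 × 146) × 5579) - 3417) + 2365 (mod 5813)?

2187 × 146 = 319302 ≡ 5400 (mod 5813)
5400 × 5579 = 30126600 ≡ 3634 (mod 5813)
3634 - 3417 = 217
217 + 2365 = 2582

2582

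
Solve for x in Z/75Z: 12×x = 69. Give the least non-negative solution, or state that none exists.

gcd(12, 75) = 3, and 3 | 69, so solutions exist.
Divide through by 3: 4×x mod 25 = 23.
4⁻¹ ≡ 19 (mod 25).
x ≡ 19×23 ≡ 12 (mod 25).
The smallest non-negative solution is x = 12.

12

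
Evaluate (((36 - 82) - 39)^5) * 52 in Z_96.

92

36 - 82 = -46 ≡ 50 (mod 96)
50 - 39 = 11
(11)^5 ≡ 59 (mod 96)
59 * 52 = 3068 ≡ 92 (mod 96)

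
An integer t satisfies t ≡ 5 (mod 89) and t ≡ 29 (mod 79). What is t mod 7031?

3031

89⁻¹ mod 79: 89*8 ≡ 1 (mod 79), so 89⁻¹ ≡ 8.
t = 5 + 89*((29 − 5)*8 mod 79) = 5 + 89*34 = 3031.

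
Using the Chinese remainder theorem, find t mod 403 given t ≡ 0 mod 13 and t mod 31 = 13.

13⁻¹ mod 31: 13*12 ≡ 1 (mod 31), so 13⁻¹ ≡ 12.
t = 0 + 13*((13 − 0)*12 mod 31) = 0 + 13*1 = 13.
Check: 13 mod 13 = 0, 13 mod 31 = 13. ✓

13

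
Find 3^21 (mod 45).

21 in binary is 10101, i.e. 21 = 16 + 4 + 1.
3^1 ≡ 3 (mod 45)
3^2 ≡ 3^2 = 9 (mod 45)
3^4 ≡ 9^2 = 81 ≡ 36 (mod 45)
3^8 ≡ 36^2 = 1296 ≡ 36 (mod 45)
3^16 ≡ 36^2 = 1296 ≡ 36 (mod 45)
3^21 = 3^16 * 3^4 * 3^1 ≡ 36 * 36 * 3 (mod 45).
Accumulate the product:
36 * 36 = 1296 ≡ 36
36 * 3 = 108 ≡ 18

18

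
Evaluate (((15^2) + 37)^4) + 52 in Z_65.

3

(15)^2 ≡ 30 (mod 65)
30 + 37 = 67 ≡ 2 (mod 65)
(2)^4 ≡ 16 (mod 65)
16 + 52 = 68 ≡ 3 (mod 65)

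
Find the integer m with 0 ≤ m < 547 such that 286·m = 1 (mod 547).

197

By the extended Euclidean algorithm:
547 = 1×286 + 261
286 = 1×261 + 25
261 = 10×25 + 11
25 = 2×11 + 3
11 = 3×3 + 2
3 = 1×2 + 1
2 = 2×1 + 0
gcd(286, 547) = 1, so the inverse exists.
Back-substitute for 1:
1 = 1×3 − 1×2
  = −1×11 + 4×3
  = 4×25 − 9×11
  = −9×261 + 94×25
  = 94×286 − 103×261
  = −103×547 + 197×286
So 286⁻¹ ≡ 197 (mod 547).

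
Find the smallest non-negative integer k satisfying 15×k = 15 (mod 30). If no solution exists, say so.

1

gcd(15, 30) = 15, and 15 | 15, so solutions exist.
Divide through by 15: 1×k ≡ 1 (mod 2).
1⁻¹ ≡ 1 (mod 2).
k ≡ 1×1 ≡ 1 (mod 2).
The smallest non-negative solution is k = 1.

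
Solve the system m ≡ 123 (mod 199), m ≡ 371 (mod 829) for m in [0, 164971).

199⁻¹ mod 829: 199*25 ≡ 1 (mod 829), so 199⁻¹ ≡ 25.
m = 123 + 199*((371 − 123)*25 mod 829) = 123 + 199*397 = 79126.

79126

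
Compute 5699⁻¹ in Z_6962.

1797

Run the extended Euclidean algorithm:
6962 = 1×5699 + 1263
5699 = 4×1263 + 647
1263 = 1×647 + 616
647 = 1×616 + 31
616 = 19×31 + 27
31 = 1×27 + 4
27 = 6×4 + 3
4 = 1×3 + 1
3 = 3×1 + 0
gcd(5699, 6962) = 1, so the inverse exists.
Bézout: 1 = −1471×6962 + 1797×5699.
So 5699⁻¹ ≡ 1797 (mod 6962).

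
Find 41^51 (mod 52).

21

By square-and-multiply:
51 in binary is 110011, i.e. 51 = 32 + 16 + 2 + 1.
41^1 ≡ 41 (mod 52)
41^2 ≡ 41^2 = 1681 ≡ 17 (mod 52)
41^4 ≡ 17^2 = 289 ≡ 29 (mod 52)
41^8 ≡ 29^2 = 841 ≡ 9 (mod 52)
41^16 ≡ 9^2 = 81 ≡ 29 (mod 52)
41^32 ≡ 29^2 = 841 ≡ 9 (mod 52)
41^51 = 41^32 × 41^16 × 41^2 × 41^1 ≡ 9 × 29 × 17 × 41 (mod 52).
Accumulate the product:
9 × 29 = 261 ≡ 1
1 × 17 = 17
17 × 41 = 697 ≡ 21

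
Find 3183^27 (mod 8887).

8328

27 in binary is 11011, i.e. 27 = 16 + 8 + 2 + 1.
3183^1 ≡ 3183 (mod 8887)
3183^2 ≡ 3183^2 = 10131489 ≡ 309 (mod 8887)
3183^4 ≡ 309^2 = 95481 ≡ 6611 (mod 8887)
3183^8 ≡ 6611^2 = 43705321 ≡ 7942 (mod 8887)
3183^16 ≡ 7942^2 = 63075364 ≡ 4325 (mod 8887)
3183^27 = 3183^16 * 3183^8 * 3183^2 * 3183^1 ≡ 4325 * 7942 * 309 * 3183 (mod 8887).
Accumulate the product:
4325 * 7942 = 34349150 ≡ 895
895 * 309 = 276555 ≡ 1058
1058 * 3183 = 3367614 ≡ 8328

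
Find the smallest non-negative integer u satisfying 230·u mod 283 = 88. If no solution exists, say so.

gcd(230, 283) = 1, so a unique solution mod 283 exists.
230⁻¹ ≡ 16 (mod 283).
u ≡ 16·88 ≡ 276 (mod 283).

276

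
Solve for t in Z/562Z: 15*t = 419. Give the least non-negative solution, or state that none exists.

gcd(15, 562) = 1, so a unique solution mod 562 exists.
15⁻¹ ≡ 75 (mod 562).
t ≡ 75*419 ≡ 515 (mod 562).

515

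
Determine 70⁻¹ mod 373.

373 = 5×70 + 23
70 = 3×23 + 1
23 = 23×1 + 0
gcd(70, 373) = 1, so the inverse exists.
Bézout: 1 = −3×373 + 16×70.
So 70⁻¹ ≡ 16 (mod 373).

16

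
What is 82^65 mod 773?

83

65 in binary is 1000001, i.e. 65 = 64 + 1.
82^1 ≡ 82 (mod 773)
82^2 ≡ 82^2 = 6724 ≡ 540 (mod 773)
82^4 ≡ 540^2 = 291600 ≡ 179 (mod 773)
82^8 ≡ 179^2 = 32041 ≡ 348 (mod 773)
82^16 ≡ 348^2 = 121104 ≡ 516 (mod 773)
82^32 ≡ 516^2 = 266256 ≡ 344 (mod 773)
82^64 ≡ 344^2 = 118336 ≡ 67 (mod 773)
82^65 = 82^64 · 82^1 ≡ 67 · 82 (mod 773).
67 · 82 = 5494 ≡ 83 (mod 773).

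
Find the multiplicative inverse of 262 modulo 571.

85

571 = 2*262 + 47
262 = 5*47 + 27
47 = 1*27 + 20
27 = 1*20 + 7
20 = 2*7 + 6
7 = 1*6 + 1
6 = 6*1 + 0
gcd(262, 571) = 1, so the inverse exists.
Bézout: 1 = −39*571 + 85*262.
So 262⁻¹ ≡ 85 (mod 571).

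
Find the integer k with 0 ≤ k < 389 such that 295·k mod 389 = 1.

389 = 1*295 + 94
295 = 3*94 + 13
94 = 7*13 + 3
13 = 4*3 + 1
3 = 3*1 + 0
gcd(295, 389) = 1, so the inverse exists.
Back-substitute for 1:
1 = 1*13 − 4*3
  = −4*94 + 29*13
  = 29*295 − 91*94
  = −91*389 + 120*295
So 295⁻¹ ≡ 120 (mod 389).

120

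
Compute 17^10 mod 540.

469

By square-and-multiply:
10 in binary is 1010, i.e. 10 = 8 + 2.
17^1 ≡ 17 (mod 540)
17^2 ≡ 17^2 = 289 (mod 540)
17^4 ≡ 289^2 = 83521 ≡ 361 (mod 540)
17^8 ≡ 361^2 = 130321 ≡ 181 (mod 540)
17^10 = 17^8 × 17^2 ≡ 181 × 289 (mod 540).
181 × 289 = 52309 ≡ 469 (mod 540).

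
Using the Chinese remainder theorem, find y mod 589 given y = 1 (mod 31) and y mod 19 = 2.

249

31⁻¹ mod 19: 31·8 ≡ 1 (mod 19), so 31⁻¹ ≡ 8.
y = 1 + 31·((2 − 1)·8 mod 19) = 1 + 31·8 = 249.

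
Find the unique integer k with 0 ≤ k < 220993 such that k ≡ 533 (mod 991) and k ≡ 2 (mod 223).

95669

991⁻¹ mod 223: 991×214 ≡ 1 (mod 223), so 991⁻¹ ≡ 214.
k = 533 + 991×((2 − 533)×214 mod 223) = 533 + 991×96 = 95669.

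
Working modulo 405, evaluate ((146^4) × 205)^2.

(146)^4 ≡ 331 (mod 405)
331 × 205 = 67855 ≡ 220 (mod 405)
(220)^2 ≡ 205 (mod 405)

205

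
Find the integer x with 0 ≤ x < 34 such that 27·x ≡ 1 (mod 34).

By the extended Euclidean algorithm:
34 = 1×27 + 7
27 = 3×7 + 6
7 = 1×6 + 1
6 = 6×1 + 0
gcd(27, 34) = 1, so the inverse exists.
Back-substitute for 1:
1 = 1×7 − 1×6
  = −1×27 + 4×7
  = 4×34 − 5×27
So 27⁻¹ ≡ −5 ≡ 29 (mod 34).

29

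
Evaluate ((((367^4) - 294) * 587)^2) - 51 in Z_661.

(367)^4 ≡ 229 (mod 661)
229 - 294 = -65 ≡ 596 (mod 661)
596 * 587 = 349852 ≡ 183 (mod 661)
(183)^2 ≡ 439 (mod 661)
439 - 51 = 388

388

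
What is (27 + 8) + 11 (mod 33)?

27 + 8 = 35 ≡ 2 (mod 33)
2 + 11 = 13

13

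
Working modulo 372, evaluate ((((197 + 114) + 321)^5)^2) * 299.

128

197 + 114 = 311
311 + 321 = 632 ≡ 260 (mod 372)
(260)^5 ≡ 212 (mod 372)
(212)^2 ≡ 304 (mod 372)
304 * 299 = 90896 ≡ 128 (mod 372)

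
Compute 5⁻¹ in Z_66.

53

Apply the Euclidean algorithm and back-substitute:
66 = 13×5 + 1
5 = 5×1 + 0
gcd(5, 66) = 1, so the inverse exists.
Back-substitute for 1:
1 = 1×66 − 13×5
So 5⁻¹ ≡ −13 ≡ 53 (mod 66).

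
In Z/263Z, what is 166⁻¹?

263 = 1*166 + 97
166 = 1*97 + 69
97 = 1*69 + 28
69 = 2*28 + 13
28 = 2*13 + 2
13 = 6*2 + 1
2 = 2*1 + 0
gcd(166, 263) = 1, so the inverse exists.
Back-substitute for 1:
1 = 1*13 − 6*2
  = −6*28 + 13*13
  = 13*69 − 32*28
  = −32*97 + 45*69
  = 45*166 − 77*97
  = −77*263 + 122*166
So 166⁻¹ ≡ 122 (mod 263).

122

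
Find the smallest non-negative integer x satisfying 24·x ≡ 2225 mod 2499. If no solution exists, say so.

no solution

gcd(24, 2499) = 3, and 3 does not divide 2225.
So the congruence has no solution.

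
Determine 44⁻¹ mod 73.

5

By the extended Euclidean algorithm:
73 = 1·44 + 29
44 = 1·29 + 15
29 = 1·15 + 14
15 = 1·14 + 1
14 = 14·1 + 0
gcd(44, 73) = 1, so the inverse exists.
Back-substitute for 1:
1 = 1·15 − 1·14
  = −1·29 + 2·15
  = 2·44 − 3·29
  = −3·73 + 5·44
So 44⁻¹ ≡ 5 (mod 73).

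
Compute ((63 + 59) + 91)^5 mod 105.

33

63 + 59 = 122 ≡ 17 (mod 105)
17 + 91 = 108 ≡ 3 (mod 105)
(3)^5 ≡ 33 (mod 105)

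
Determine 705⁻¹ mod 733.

445

Apply the Euclidean algorithm and back-substitute:
733 = 1*705 + 28
705 = 25*28 + 5
28 = 5*5 + 3
5 = 1*3 + 2
3 = 1*2 + 1
2 = 2*1 + 0
gcd(705, 733) = 1, so the inverse exists.
Back-substitute for 1:
1 = 1*3 − 1*2
  = −1*5 + 2*3
  = 2*28 − 11*5
  = −11*705 + 277*28
  = 277*733 − 288*705
So 705⁻¹ ≡ −288 ≡ 445 (mod 733).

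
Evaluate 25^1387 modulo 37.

25

Using repeated squaring:
25^1 ≡ 25 (mod 37)
25^2 ≡ 25^2 = 625 ≡ 33 (mod 37)
25^4 ≡ 33^2 = 1089 ≡ 16 (mod 37)
25^8 ≡ 16^2 = 256 ≡ 34 (mod 37)
25^16 ≡ 34^2 = 1156 ≡ 9 (mod 37)
25^32 ≡ 9^2 = 81 ≡ 7 (mod 37)
25^64 ≡ 7^2 = 49 ≡ 12 (mod 37)
25^128 ≡ 12^2 = 144 ≡ 33 (mod 37)
25^256 ≡ 33^2 = 1089 ≡ 16 (mod 37)
25^512 ≡ 16^2 = 256 ≡ 34 (mod 37)
25^1024 ≡ 34^2 = 1156 ≡ 9 (mod 37)
25^1387 = 25^1024 × 25^256 × 25^64 × 25^32 × 25^8 × 25^2 × 25^1 ≡ 9 × 16 × 12 × 7 × 34 × 33 × 25 (mod 37).
Accumulate the product:
9 × 16 = 144 ≡ 33
33 × 12 = 396 ≡ 26
26 × 7 = 182 ≡ 34
34 × 34 = 1156 ≡ 9
9 × 33 = 297 ≡ 1
1 × 25 = 25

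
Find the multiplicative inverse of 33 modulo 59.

34

59 = 1·33 + 26
33 = 1·26 + 7
26 = 3·7 + 5
7 = 1·5 + 2
5 = 2·2 + 1
2 = 2·1 + 0
gcd(33, 59) = 1, so the inverse exists.
Bézout: 1 = 14·59 − 25·33.
So 33⁻¹ ≡ −25 ≡ 34 (mod 59).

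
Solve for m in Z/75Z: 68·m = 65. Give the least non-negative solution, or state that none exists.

gcd(68, 75) = 1, so a unique solution mod 75 exists.
68⁻¹ ≡ 32 (mod 75).
m ≡ 32·65 ≡ 55 (mod 75).

55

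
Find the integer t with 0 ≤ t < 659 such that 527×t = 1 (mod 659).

654

659 = 1·527 + 132
527 = 3·132 + 131
132 = 1·131 + 1
131 = 131·1 + 0
gcd(527, 659) = 1, so the inverse exists.
Back-substitute for 1:
1 = 1·132 − 1·131
  = −1·527 + 4·132
  = 4·659 − 5·527
So 527⁻¹ ≡ −5 ≡ 654 (mod 659).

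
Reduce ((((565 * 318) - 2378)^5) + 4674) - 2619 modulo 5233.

565 * 318 = 179670 ≡ 1748 (mod 5233)
1748 - 2378 = -630 ≡ 4603 (mod 5233)
(4603)^5 ≡ 4247 (mod 5233)
4247 + 4674 = 8921 ≡ 3688 (mod 5233)
3688 - 2619 = 1069

1069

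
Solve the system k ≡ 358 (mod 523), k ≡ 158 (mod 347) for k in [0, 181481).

139999

523⁻¹ mod 347: 523×278 ≡ 1 (mod 347), so 523⁻¹ ≡ 278.
k = 358 + 523×((158 − 358)×278 mod 347) = 358 + 523×267 = 139999.
Check: 139999 mod 523 = 358, 139999 mod 347 = 158. ✓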